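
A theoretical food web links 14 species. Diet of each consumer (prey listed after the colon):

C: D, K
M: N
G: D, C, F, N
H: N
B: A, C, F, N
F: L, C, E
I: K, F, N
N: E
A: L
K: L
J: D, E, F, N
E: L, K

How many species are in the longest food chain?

One longest chain: L → K → C → F → J.
It has 5 species and 4 links.

5 species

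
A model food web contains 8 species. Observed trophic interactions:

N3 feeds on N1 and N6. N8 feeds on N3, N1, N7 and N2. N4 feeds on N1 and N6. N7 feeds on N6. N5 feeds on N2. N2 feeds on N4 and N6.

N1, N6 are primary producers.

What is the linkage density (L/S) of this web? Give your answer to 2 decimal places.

L/S = 1.50

There are L = 12 links among S = 8 species.
L/S = 12/8 = 1.5000 ≈ 1.50.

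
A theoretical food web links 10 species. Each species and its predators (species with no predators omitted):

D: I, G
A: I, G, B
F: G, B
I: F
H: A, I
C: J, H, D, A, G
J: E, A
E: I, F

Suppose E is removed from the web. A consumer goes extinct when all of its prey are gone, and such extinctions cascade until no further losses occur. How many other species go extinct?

0

Remove E.
Every predator of it retains at least one other prey: I still has H, D, A; F still has I.
No consumer loses all prey, so no secondary extinctions occur.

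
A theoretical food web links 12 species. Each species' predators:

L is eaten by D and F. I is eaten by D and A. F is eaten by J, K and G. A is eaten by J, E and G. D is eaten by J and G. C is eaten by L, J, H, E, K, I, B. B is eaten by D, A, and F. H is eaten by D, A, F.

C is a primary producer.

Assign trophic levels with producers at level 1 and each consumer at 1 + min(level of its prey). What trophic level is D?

Trophic level 3

C is a producer → level 1.
I eats C → level 2.
D eats I → level 3.
No prey of D is below level 2, so 3 is the minimum.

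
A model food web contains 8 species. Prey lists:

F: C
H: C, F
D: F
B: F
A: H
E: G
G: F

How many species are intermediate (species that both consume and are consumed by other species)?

3

Intermediate species (has both prey and predators): F, H, G.
Count: 3.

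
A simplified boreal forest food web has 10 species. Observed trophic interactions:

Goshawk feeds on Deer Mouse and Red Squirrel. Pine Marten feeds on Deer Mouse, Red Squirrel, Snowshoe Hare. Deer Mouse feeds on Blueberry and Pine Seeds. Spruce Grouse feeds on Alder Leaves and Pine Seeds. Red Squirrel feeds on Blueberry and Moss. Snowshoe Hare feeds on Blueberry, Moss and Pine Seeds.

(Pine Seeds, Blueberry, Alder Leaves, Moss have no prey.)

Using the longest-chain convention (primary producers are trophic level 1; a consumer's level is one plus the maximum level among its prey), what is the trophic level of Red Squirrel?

Trophic level 2

Blueberry is a producer → level 1.
Red Squirrel eats Blueberry (level 1); other prey at levels: Moss 1 → level 2.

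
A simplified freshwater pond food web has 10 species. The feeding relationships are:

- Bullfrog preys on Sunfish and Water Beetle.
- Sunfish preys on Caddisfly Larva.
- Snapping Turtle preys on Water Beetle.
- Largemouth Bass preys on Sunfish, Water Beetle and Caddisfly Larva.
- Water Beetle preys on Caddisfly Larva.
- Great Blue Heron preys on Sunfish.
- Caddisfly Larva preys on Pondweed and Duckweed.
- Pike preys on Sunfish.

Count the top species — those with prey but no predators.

Top species (has prey, but nothing eats it): Snapping Turtle, Pike, Largemouth Bass, Bullfrog, Great Blue Heron.
Count: 5.

5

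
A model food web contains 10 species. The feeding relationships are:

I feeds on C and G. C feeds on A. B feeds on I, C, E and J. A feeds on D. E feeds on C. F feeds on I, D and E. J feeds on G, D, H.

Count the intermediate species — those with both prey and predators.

5

Intermediate species (has both prey and predators): J, A, C, I, E.
Count: 5.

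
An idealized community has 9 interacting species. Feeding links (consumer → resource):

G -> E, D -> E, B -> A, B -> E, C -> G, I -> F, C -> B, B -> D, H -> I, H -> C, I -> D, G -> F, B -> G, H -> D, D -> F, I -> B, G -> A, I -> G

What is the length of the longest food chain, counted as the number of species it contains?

5 species

One longest chain: E → G → B → C → H.
It has 5 species and 4 links.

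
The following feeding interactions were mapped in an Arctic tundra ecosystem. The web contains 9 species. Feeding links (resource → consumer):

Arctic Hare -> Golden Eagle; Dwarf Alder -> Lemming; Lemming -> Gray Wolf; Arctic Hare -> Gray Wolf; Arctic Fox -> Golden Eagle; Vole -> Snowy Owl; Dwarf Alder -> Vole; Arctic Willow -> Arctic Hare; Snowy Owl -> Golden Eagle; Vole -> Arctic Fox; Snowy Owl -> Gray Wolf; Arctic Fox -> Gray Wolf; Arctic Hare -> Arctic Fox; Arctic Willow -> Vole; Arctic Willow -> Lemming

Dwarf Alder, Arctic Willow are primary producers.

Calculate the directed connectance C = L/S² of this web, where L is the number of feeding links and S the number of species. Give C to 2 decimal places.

C = 0.19

The web has S = 9 species and L = 15 feeding links.
C = L / S² = 15 / 81 = 0.1852 ≈ 0.19.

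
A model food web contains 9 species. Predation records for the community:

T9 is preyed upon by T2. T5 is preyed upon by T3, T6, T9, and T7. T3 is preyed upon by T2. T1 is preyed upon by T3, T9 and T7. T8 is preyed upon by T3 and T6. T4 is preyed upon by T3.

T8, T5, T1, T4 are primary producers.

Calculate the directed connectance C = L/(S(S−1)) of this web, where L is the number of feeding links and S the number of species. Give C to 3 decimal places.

The web has S = 9 species and L = 12 feeding links.
C = L / (S(S−1)) = 12 / 72 = 0.1667 ≈ 0.167.

C = 0.167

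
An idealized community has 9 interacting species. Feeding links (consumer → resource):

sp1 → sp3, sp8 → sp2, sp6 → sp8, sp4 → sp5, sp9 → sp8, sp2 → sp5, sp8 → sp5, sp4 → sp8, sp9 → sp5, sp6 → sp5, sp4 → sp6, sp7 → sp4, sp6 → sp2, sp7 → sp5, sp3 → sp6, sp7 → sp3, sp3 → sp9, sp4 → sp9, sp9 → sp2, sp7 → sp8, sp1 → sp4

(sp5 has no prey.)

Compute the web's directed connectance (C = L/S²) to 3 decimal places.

The web has S = 9 species and L = 21 feeding links.
C = L / S² = 21 / 81 = 0.2593 ≈ 0.259.

C = 0.259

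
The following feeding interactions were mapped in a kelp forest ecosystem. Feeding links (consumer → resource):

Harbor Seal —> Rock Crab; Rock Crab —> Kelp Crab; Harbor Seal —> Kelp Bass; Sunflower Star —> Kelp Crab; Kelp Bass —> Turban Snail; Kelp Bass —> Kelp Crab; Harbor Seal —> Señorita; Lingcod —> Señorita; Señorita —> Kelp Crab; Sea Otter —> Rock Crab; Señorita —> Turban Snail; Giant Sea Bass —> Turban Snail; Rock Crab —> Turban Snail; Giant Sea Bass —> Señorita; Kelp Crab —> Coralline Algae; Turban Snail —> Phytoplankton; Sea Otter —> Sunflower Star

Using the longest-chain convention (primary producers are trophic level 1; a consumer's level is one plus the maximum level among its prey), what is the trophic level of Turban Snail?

Trophic level 2

Phytoplankton is a producer → level 1.
Turban Snail eats Phytoplankton → level 2.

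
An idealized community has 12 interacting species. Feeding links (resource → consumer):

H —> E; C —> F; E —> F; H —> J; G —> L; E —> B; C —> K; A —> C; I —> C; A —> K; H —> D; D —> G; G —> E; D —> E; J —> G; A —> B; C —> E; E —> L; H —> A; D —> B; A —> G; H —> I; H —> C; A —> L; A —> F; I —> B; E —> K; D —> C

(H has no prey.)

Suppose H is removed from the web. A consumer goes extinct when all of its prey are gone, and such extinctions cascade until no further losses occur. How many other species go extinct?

Remove H.
Round 1: A (all prey gone), D (all prey gone), J (all prey gone), I (all prey gone) → extinct.
Round 2: G (all prey gone), C (all prey gone) → extinct.
Round 3: E (all prey gone) → extinct.
Round 4: K (all prey gone), L (all prey gone), B (all prey gone), F (all prey gone) → extinct.
No further losses. Total secondary extinctions: 11.

11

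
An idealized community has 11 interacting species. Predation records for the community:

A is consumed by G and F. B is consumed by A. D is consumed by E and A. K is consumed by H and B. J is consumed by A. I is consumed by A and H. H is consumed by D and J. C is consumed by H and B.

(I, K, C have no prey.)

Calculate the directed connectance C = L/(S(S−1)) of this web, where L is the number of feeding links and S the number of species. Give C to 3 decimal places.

The web has S = 11 species and L = 14 feeding links.
C = L / (S(S−1)) = 14 / 110 = 0.1273 ≈ 0.127.

C = 0.127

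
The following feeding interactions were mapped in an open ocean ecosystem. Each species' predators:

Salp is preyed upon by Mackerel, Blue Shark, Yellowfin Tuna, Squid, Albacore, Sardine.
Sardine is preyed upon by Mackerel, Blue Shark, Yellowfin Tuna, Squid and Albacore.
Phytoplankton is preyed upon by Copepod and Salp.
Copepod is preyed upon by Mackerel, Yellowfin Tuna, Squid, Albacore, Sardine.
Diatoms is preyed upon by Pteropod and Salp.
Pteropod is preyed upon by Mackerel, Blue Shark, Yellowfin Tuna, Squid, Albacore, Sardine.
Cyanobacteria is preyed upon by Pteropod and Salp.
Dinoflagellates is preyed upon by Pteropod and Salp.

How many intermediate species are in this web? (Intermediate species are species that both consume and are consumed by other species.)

Intermediate species (has both prey and predators): Salp, Pteropod, Copepod, Sardine.
Count: 4.

4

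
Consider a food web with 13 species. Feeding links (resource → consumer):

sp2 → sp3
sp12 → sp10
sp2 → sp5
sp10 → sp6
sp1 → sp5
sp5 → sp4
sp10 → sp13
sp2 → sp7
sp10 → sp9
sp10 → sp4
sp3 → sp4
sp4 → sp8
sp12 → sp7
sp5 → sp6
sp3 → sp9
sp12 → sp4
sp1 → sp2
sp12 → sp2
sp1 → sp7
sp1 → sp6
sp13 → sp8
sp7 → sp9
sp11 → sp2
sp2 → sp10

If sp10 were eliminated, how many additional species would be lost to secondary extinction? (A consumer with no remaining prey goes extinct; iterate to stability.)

Remove sp10.
Round 1: sp13 (all prey gone) → extinct.
No further losses. Total secondary extinctions: 1.

1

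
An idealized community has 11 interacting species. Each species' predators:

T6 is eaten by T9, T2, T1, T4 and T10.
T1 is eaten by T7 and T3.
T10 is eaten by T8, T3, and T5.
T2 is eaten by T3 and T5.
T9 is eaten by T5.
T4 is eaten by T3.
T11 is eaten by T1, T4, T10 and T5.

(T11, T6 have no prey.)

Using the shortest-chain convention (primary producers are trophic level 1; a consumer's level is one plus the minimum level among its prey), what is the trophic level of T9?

T6 is a producer → level 1.
T9 eats T6 → level 2.

Trophic level 2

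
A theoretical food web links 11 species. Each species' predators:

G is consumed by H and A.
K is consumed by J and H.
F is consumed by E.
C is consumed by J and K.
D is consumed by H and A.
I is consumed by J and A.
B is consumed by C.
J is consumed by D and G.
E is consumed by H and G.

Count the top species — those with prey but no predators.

Top species (has prey, but nothing eats it): A, H.
Count: 2.

2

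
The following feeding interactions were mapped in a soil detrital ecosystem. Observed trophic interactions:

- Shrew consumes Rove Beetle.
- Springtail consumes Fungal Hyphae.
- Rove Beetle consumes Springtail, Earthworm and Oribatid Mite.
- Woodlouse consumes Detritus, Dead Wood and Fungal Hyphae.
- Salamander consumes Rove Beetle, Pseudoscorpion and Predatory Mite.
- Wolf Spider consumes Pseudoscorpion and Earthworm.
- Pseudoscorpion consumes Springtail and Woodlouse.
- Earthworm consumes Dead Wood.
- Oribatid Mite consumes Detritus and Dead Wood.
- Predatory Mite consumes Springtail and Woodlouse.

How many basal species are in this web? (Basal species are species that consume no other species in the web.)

3

Basal species (no prey listed): Dead Wood, Fungal Hyphae, Detritus.
Count: 3.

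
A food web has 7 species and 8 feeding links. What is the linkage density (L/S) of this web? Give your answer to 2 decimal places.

L/S = 1.14

There are L = 8 links among S = 7 species.
L/S = 8/7 = 1.1429 ≈ 1.14.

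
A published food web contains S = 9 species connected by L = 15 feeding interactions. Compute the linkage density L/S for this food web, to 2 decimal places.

L/S = 1.67

There are L = 15 links among S = 9 species.
L/S = 15/9 = 1.6667 ≈ 1.67.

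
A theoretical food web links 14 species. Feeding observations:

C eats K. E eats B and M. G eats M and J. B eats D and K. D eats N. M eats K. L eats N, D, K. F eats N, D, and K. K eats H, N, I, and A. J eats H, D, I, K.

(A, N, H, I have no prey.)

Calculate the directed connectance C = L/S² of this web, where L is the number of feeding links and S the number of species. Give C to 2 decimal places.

C = 0.12

The web has S = 14 species and L = 23 feeding links.
C = L / S² = 23 / 196 = 0.1173 ≈ 0.12.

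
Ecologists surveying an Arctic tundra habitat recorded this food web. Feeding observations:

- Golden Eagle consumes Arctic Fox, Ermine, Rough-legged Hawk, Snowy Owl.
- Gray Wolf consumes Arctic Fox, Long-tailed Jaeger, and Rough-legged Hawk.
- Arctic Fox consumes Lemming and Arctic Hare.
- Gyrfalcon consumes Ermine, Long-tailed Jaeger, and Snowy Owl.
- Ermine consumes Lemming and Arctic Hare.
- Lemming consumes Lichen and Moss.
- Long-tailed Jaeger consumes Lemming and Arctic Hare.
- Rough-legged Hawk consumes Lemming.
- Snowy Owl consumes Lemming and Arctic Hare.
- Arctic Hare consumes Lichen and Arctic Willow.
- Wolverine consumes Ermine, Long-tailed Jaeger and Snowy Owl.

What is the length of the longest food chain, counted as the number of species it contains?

4 species

One longest chain: Arctic Willow → Arctic Hare → Long-tailed Jaeger → Gyrfalcon.
It has 4 species and 3 links.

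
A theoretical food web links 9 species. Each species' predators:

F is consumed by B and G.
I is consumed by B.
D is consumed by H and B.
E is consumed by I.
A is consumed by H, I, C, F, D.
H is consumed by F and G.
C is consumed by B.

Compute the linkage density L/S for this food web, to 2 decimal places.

There are L = 14 links among S = 9 species.
L/S = 14/9 = 1.5556 ≈ 1.56.

L/S = 1.56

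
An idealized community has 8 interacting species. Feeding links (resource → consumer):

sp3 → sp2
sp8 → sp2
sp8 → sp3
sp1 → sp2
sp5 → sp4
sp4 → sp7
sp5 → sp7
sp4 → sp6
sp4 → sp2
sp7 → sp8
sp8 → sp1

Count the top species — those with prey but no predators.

Top species (has prey, but nothing eats it): sp6, sp2.
Count: 2.

2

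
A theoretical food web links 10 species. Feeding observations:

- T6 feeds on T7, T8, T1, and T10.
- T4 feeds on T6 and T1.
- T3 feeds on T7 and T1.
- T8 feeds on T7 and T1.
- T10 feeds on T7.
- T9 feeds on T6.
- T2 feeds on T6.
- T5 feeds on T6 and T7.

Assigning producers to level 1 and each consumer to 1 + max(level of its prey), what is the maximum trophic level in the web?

Producers (level 1): T7, T1.
T7 → T10 → T6 → T5 gives T5 level 4.
No species has a prey at level 4, so no species reaches level 5.

4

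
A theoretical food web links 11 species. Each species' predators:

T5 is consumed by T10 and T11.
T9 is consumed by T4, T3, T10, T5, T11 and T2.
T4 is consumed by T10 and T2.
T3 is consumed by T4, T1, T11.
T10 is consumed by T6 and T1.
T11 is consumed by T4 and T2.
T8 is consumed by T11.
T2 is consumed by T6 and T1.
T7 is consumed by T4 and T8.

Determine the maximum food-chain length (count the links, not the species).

One longest chain: T9 → T5 → T11 → T4 → T2 → T6.
It has 6 species and 5 links.

5 links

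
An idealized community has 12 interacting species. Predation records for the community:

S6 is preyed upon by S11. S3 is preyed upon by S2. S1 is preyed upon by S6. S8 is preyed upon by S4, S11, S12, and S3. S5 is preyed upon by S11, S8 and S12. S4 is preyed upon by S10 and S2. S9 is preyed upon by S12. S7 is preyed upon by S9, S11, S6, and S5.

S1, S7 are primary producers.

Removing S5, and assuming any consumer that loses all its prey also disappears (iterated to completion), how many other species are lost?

Remove S5.
Round 1: S8 (all prey gone) → extinct.
Round 2: S3 (all prey gone), S4 (all prey gone) → extinct.
Round 3: S2 (all prey gone), S10 (all prey gone) → extinct.
No further losses. Total secondary extinctions: 5.

5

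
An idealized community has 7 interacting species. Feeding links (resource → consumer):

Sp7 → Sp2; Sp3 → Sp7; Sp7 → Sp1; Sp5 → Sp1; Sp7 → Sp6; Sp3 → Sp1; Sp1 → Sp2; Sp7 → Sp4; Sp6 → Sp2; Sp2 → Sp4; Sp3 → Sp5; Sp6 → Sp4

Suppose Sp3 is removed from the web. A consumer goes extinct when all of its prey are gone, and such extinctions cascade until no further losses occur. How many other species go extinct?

Remove Sp3.
Round 1: Sp5 (all prey gone), Sp7 (all prey gone) → extinct.
Round 2: Sp1 (all prey gone), Sp6 (all prey gone) → extinct.
Round 3: Sp2 (all prey gone) → extinct.
Round 4: Sp4 (all prey gone) → extinct.
No further losses. Total secondary extinctions: 6.

6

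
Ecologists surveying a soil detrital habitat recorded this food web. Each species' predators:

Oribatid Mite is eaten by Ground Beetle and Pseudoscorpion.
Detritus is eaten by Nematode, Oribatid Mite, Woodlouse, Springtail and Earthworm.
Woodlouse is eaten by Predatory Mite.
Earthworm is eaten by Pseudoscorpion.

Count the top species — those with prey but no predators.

Top species (has prey, but nothing eats it): Springtail, Nematode, Pseudoscorpion, Ground Beetle, Predatory Mite.
Count: 5.

5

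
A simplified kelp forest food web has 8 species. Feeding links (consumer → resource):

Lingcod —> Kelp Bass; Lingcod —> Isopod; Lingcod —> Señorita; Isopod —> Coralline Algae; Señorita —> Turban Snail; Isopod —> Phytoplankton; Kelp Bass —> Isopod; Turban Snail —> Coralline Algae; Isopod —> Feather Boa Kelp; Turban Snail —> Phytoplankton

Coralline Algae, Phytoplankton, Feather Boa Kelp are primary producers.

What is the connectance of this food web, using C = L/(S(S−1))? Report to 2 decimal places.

C = 0.18

The web has S = 8 species and L = 10 feeding links.
C = L / (S(S−1)) = 10 / 56 = 0.1786 ≈ 0.18.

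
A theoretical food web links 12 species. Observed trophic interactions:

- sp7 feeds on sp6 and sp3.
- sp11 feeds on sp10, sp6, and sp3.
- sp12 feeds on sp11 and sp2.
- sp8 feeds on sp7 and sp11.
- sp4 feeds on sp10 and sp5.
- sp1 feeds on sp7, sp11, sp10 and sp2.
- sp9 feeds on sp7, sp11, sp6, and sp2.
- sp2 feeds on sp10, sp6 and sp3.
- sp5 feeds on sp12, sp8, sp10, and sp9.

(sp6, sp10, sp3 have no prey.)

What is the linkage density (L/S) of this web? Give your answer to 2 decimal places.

L/S = 2.17

There are L = 26 links among S = 12 species.
L/S = 26/12 = 2.1667 ≈ 2.17.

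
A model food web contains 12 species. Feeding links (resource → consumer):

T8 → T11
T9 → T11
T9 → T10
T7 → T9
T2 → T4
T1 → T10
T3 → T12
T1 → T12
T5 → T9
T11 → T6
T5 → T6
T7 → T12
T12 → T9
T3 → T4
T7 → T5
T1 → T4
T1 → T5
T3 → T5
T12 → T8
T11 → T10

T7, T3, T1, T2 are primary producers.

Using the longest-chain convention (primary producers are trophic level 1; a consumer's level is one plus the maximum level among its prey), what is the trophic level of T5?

Trophic level 2

T7 is a producer → level 1.
T5 eats T7 (level 1); other prey at levels: T3 1, T1 1 → level 2.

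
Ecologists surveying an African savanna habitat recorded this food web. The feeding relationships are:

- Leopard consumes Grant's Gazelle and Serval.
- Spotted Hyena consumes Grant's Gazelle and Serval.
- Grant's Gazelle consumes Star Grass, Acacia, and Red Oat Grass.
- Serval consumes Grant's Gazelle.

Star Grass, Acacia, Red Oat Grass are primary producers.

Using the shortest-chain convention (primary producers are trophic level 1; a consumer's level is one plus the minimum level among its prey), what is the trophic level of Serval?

Star Grass is a producer → level 1.
Grant's Gazelle eats Star Grass → level 2.
Serval eats Grant's Gazelle → level 3.
No prey of Serval is below level 2, so 3 is the minimum.

Trophic level 3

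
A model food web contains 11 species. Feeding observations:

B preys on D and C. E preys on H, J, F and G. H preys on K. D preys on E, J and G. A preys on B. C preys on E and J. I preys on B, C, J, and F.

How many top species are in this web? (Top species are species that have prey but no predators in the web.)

Top species (has prey, but nothing eats it): I, A.
Count: 2.

2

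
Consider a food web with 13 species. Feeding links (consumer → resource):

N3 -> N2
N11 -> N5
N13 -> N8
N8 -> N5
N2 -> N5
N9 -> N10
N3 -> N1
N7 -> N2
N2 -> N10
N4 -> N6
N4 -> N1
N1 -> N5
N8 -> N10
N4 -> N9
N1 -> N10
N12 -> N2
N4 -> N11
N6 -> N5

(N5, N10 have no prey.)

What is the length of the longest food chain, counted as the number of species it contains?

3 species

One longest chain: N5 → N2 → N12.
It has 3 species and 2 links.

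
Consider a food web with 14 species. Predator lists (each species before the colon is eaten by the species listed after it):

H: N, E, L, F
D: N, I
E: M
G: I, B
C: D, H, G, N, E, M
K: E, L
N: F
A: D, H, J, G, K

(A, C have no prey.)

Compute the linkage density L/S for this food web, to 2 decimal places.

There are L = 23 links among S = 14 species.
L/S = 23/14 = 1.6429 ≈ 1.64.

L/S = 1.64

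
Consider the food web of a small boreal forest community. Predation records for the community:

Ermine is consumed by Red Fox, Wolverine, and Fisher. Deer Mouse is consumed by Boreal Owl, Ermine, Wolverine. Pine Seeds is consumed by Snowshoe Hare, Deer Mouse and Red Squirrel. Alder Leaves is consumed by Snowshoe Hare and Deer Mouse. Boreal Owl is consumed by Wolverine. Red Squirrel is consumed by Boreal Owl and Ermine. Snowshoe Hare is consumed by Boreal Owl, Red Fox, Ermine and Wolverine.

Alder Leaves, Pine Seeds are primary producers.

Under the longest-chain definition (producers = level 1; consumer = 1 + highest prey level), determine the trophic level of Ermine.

Trophic level 3

Alder Leaves is a producer → level 1.
Deer Mouse eats Alder Leaves (level 1); other prey at levels: Pine Seeds 1 → level 2.
Ermine eats Deer Mouse (level 2); other prey at levels: Snowshoe Hare 2, Red Squirrel 2 → level 3.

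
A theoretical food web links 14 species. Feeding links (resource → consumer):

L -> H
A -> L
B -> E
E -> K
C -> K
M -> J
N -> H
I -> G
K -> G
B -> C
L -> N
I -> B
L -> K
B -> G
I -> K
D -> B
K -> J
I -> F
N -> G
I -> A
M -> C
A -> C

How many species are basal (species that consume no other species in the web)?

Basal species (no prey listed): M, D, I.
Count: 3.

3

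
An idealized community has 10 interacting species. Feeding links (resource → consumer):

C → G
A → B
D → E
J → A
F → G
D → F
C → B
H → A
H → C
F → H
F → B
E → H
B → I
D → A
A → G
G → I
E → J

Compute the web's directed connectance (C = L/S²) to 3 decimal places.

The web has S = 10 species and L = 17 feeding links.
C = L / S² = 17 / 100 = 0.1700 ≈ 0.170.

C = 0.170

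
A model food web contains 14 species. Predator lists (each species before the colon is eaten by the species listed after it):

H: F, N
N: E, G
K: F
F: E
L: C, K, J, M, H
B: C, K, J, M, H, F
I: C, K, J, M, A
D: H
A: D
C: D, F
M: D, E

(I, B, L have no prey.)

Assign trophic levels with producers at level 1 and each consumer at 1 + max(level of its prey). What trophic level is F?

I is a producer → level 1.
C eats I (level 1); other prey at levels: B 1, L 1 → level 2.
D eats C (level 2); other prey at levels: M 2, A 2 → level 3.
H eats D (level 3); other prey at levels: B 1, L 1 → level 4.
F eats H (level 4); other prey at levels: B 1, C 2, K 2 → level 5.

Trophic level 5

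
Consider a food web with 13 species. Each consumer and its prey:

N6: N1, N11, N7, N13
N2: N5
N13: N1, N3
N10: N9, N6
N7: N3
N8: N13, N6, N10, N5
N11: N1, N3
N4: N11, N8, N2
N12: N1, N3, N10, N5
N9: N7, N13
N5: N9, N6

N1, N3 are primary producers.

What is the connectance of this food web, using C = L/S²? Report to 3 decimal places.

The web has S = 13 species and L = 27 feeding links.
C = L / S² = 27 / 169 = 0.1598 ≈ 0.160.

C = 0.160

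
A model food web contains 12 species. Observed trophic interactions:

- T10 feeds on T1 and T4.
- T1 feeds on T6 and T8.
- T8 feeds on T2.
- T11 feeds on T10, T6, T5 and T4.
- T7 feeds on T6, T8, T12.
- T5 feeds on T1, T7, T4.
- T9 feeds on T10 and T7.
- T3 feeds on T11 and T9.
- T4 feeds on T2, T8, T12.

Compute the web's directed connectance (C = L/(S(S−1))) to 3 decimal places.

The web has S = 12 species and L = 22 feeding links.
C = L / (S(S−1)) = 22 / 132 = 0.1667 ≈ 0.167.

C = 0.167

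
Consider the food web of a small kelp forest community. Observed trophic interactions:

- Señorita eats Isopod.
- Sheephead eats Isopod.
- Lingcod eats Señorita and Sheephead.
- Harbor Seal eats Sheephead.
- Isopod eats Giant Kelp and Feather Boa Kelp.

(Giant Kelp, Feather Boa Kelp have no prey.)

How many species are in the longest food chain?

4 species

One longest chain: Giant Kelp → Isopod → Sheephead → Harbor Seal.
It has 4 species and 3 links.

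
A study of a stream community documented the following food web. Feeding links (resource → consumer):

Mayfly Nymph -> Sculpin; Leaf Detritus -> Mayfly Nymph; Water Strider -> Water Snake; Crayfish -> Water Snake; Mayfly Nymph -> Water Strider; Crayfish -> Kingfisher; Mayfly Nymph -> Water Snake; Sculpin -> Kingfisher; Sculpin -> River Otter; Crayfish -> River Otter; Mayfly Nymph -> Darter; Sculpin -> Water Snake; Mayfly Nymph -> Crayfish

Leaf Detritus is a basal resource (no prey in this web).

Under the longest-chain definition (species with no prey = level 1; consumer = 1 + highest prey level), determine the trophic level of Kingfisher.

Leaf Detritus has no prey (basal) → level 1.
Mayfly Nymph eats Leaf Detritus → level 2.
Crayfish eats Mayfly Nymph → level 3.
Kingfisher eats Crayfish (level 3); other prey at levels: Sculpin 3 → level 4.

Trophic level 4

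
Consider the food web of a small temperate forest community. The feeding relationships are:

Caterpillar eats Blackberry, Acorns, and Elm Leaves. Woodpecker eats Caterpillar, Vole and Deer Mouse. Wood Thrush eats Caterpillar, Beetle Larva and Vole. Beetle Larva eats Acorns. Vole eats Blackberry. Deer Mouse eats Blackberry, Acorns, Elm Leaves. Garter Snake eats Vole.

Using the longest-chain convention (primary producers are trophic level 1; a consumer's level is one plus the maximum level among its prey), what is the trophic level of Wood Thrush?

Blackberry is a producer → level 1.
Vole eats Blackberry → level 2.
Wood Thrush eats Vole (level 2); other prey at levels: Beetle Larva 2, Caterpillar 2 → level 3.

Trophic level 3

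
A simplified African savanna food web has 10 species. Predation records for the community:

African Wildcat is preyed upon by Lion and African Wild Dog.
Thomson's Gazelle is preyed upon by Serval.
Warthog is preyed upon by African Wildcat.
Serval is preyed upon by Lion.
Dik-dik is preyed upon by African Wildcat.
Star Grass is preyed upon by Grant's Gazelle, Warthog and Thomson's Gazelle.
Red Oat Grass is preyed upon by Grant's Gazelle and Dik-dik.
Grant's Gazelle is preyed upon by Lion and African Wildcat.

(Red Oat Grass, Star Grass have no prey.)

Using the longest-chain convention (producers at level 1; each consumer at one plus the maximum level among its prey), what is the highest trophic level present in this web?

4

Producers (level 1): Red Oat Grass, Star Grass.
Star Grass → Thomson's Gazelle → Serval → Lion gives Lion level 4.
No species has a prey at level 4, so no species reaches level 5.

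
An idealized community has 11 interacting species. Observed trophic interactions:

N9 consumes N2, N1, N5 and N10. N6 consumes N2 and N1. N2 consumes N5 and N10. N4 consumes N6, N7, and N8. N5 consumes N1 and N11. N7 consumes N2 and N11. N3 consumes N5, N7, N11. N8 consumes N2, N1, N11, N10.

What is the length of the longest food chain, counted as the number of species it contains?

5 species

One longest chain: N1 → N5 → N2 → N7 → N3.
It has 5 species and 4 links.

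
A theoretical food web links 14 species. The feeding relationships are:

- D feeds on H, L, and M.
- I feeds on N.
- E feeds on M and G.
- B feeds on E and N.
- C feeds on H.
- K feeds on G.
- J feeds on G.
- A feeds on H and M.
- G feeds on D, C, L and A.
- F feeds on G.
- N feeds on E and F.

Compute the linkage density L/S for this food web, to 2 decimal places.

L/S = 1.43

There are L = 20 links among S = 14 species.
L/S = 20/14 = 1.4286 ≈ 1.43.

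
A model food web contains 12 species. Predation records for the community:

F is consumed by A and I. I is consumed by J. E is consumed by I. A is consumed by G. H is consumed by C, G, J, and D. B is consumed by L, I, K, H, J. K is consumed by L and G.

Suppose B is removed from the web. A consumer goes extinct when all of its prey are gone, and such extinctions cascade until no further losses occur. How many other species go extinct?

5

Remove B.
Round 1: H (all prey gone), K (all prey gone) → extinct.
Round 2: L (all prey gone), D (all prey gone), C (all prey gone) → extinct.
No further losses. Total secondary extinctions: 5.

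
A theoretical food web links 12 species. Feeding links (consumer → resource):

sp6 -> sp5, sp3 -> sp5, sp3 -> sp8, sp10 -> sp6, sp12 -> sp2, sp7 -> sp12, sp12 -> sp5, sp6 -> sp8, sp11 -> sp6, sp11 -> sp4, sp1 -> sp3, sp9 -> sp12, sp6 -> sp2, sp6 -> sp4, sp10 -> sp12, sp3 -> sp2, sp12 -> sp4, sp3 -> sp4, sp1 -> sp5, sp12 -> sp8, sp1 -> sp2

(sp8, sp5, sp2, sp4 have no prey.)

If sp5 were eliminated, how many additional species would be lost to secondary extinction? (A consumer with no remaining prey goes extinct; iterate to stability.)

Remove sp5.
Every predator of it retains at least one other prey: sp12 still has sp8, sp2, sp4; sp3 still has sp8, sp2, sp4; sp6 still has sp8, sp2, sp4; sp1 still has sp2, sp3.
No consumer loses all prey, so no secondary extinctions occur.

0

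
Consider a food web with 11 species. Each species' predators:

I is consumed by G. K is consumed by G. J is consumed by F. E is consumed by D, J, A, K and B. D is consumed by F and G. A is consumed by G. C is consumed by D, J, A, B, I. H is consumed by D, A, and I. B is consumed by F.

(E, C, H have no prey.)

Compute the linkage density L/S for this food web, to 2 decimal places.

There are L = 20 links among S = 11 species.
L/S = 20/11 = 1.8182 ≈ 1.82.

L/S = 1.82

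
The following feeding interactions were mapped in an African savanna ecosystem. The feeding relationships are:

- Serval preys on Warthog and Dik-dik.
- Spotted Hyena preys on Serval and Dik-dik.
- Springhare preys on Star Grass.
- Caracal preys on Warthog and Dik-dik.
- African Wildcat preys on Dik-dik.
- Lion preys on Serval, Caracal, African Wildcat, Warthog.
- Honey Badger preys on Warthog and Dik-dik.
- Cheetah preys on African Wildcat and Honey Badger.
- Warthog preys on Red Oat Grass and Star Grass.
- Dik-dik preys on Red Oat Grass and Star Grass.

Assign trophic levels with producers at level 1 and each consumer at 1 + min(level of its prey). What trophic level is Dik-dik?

Trophic level 2

Red Oat Grass is a producer → level 1.
Dik-dik eats Red Oat Grass → level 2.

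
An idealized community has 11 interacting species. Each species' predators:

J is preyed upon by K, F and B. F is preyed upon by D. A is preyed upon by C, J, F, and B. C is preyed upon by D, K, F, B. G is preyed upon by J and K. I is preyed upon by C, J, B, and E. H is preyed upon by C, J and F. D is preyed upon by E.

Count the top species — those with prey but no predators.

3

Top species (has prey, but nothing eats it): K, B, E.
Count: 3.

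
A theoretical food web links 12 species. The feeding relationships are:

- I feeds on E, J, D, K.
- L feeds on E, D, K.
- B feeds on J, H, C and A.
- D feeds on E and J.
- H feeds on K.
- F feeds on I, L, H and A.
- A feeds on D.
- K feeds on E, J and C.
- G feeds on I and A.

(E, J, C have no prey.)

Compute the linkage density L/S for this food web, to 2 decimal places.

There are L = 24 links among S = 12 species.
L/S = 24/12 = 2.0000 ≈ 2.00.

L/S = 2.00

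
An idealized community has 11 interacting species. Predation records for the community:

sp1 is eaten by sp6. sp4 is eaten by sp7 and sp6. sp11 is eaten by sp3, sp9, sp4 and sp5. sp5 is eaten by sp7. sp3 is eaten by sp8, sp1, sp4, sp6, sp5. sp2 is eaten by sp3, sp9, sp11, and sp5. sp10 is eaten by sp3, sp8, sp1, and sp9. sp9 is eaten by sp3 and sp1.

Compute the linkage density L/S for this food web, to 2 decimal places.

There are L = 23 links among S = 11 species.
L/S = 23/11 = 2.0909 ≈ 2.09.

L/S = 2.09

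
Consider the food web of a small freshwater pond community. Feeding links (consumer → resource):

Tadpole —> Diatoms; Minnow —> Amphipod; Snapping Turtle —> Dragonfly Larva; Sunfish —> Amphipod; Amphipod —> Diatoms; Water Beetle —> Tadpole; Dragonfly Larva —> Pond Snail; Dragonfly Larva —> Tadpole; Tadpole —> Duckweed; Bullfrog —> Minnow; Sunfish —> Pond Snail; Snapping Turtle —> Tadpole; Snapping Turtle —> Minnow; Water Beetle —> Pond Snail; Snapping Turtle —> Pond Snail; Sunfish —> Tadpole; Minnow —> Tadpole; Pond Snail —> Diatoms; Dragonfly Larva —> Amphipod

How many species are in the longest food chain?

4 species

One longest chain: Duckweed → Tadpole → Minnow → Snapping Turtle.
It has 4 species and 3 links.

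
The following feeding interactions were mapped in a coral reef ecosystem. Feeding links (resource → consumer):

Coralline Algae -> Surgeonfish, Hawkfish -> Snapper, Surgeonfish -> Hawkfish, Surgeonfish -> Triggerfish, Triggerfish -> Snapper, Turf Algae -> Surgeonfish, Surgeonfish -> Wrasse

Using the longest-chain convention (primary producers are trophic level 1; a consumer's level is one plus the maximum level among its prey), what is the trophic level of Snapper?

Turf Algae is a producer → level 1.
Surgeonfish eats Turf Algae (level 1); other prey at levels: Coralline Algae 1 → level 2.
Triggerfish eats Surgeonfish → level 3.
Snapper eats Triggerfish (level 3); other prey at levels: Hawkfish 3 → level 4.

Trophic level 4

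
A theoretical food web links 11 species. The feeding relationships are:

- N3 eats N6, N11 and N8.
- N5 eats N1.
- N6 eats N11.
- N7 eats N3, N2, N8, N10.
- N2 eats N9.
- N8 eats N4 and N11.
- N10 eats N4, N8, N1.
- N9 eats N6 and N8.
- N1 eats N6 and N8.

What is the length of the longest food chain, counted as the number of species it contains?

One longest chain: N11 → N8 → N1 → N10 → N7.
It has 5 species and 4 links.

5 species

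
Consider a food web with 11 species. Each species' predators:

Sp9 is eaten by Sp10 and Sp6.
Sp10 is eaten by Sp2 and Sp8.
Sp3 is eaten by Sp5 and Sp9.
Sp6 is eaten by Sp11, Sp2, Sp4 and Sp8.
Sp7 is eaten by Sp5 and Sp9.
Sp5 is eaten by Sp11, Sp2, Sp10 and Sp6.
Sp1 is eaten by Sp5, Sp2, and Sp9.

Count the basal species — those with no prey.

3

Basal species (no prey listed): Sp3, Sp1, Sp7.
Count: 3.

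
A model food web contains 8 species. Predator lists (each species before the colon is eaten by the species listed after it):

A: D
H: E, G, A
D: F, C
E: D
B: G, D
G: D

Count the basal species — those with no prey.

Basal species (no prey listed): B, H.
Count: 2.

2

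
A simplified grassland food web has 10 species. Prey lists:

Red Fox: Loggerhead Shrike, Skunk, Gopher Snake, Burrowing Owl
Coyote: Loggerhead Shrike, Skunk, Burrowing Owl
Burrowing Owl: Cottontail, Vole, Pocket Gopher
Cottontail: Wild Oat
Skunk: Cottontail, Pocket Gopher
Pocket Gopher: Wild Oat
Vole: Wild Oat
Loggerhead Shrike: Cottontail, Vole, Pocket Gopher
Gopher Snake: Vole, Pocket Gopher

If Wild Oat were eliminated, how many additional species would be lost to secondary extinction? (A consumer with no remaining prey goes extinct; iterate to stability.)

9

Remove Wild Oat.
Round 1: Cottontail (all prey gone), Vole (all prey gone), Pocket Gopher (all prey gone) → extinct.
Round 2: Loggerhead Shrike (all prey gone), Skunk (all prey gone), Gopher Snake (all prey gone), Burrowing Owl (all prey gone) → extinct.
Round 3: Red Fox (all prey gone), Coyote (all prey gone) → extinct.
No further losses. Total secondary extinctions: 9.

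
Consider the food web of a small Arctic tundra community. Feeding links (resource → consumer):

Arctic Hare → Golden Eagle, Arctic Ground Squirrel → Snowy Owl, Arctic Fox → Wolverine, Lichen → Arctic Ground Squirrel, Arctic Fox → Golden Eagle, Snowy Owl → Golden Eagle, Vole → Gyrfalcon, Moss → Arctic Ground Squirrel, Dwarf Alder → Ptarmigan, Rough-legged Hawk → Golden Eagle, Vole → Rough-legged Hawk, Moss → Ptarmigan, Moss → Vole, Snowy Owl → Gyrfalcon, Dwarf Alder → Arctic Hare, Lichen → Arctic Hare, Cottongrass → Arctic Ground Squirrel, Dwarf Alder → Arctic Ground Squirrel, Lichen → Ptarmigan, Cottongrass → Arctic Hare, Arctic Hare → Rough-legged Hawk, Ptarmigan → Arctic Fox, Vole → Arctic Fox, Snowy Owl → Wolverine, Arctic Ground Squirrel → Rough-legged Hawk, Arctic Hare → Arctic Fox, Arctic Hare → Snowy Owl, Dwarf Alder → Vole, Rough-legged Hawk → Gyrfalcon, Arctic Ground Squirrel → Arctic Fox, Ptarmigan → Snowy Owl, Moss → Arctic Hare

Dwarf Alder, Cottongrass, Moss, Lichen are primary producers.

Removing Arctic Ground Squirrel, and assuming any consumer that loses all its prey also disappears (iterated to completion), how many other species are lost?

0

Remove Arctic Ground Squirrel.
Every predator of it retains at least one other prey: Snowy Owl still has Ptarmigan, Arctic Hare; Arctic Fox still has Ptarmigan, Arctic Hare, Vole; Rough-legged Hawk still has Arctic Hare, Vole.
No consumer loses all prey, so no secondary extinctions occur.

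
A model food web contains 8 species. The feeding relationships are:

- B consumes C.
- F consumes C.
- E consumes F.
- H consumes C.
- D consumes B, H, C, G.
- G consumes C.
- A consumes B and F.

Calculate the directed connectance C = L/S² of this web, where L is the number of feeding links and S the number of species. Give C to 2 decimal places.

The web has S = 8 species and L = 11 feeding links.
C = L / S² = 11 / 64 = 0.1719 ≈ 0.17.

C = 0.17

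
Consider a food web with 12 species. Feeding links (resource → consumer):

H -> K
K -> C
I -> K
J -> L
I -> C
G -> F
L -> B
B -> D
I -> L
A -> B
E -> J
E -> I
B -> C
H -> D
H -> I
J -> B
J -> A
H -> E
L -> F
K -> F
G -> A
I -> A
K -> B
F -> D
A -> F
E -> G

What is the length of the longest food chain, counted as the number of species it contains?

One longest chain: H → E → I → K → B → D.
It has 6 species and 5 links.

6 species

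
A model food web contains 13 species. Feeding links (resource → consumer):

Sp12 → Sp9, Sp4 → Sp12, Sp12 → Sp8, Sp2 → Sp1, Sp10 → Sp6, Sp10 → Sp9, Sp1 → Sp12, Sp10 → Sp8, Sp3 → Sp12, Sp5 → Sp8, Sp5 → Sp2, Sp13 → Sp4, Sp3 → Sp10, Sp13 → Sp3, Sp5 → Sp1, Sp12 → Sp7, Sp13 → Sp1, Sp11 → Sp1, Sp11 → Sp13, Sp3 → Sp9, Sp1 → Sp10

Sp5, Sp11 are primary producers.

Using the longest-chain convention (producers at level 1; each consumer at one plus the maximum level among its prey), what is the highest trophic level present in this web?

Producers (level 1): Sp5, Sp11.
Sp11 → Sp13 → Sp4 → Sp12 → Sp9 gives Sp9 level 5.
No species has a prey at level 5, so no species reaches level 6.

5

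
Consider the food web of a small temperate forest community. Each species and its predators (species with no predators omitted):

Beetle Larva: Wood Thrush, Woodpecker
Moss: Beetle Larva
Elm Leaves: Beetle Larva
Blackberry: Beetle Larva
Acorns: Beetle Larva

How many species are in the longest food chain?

One longest chain: Moss → Beetle Larva → Wood Thrush.
It has 3 species and 2 links.

3 species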